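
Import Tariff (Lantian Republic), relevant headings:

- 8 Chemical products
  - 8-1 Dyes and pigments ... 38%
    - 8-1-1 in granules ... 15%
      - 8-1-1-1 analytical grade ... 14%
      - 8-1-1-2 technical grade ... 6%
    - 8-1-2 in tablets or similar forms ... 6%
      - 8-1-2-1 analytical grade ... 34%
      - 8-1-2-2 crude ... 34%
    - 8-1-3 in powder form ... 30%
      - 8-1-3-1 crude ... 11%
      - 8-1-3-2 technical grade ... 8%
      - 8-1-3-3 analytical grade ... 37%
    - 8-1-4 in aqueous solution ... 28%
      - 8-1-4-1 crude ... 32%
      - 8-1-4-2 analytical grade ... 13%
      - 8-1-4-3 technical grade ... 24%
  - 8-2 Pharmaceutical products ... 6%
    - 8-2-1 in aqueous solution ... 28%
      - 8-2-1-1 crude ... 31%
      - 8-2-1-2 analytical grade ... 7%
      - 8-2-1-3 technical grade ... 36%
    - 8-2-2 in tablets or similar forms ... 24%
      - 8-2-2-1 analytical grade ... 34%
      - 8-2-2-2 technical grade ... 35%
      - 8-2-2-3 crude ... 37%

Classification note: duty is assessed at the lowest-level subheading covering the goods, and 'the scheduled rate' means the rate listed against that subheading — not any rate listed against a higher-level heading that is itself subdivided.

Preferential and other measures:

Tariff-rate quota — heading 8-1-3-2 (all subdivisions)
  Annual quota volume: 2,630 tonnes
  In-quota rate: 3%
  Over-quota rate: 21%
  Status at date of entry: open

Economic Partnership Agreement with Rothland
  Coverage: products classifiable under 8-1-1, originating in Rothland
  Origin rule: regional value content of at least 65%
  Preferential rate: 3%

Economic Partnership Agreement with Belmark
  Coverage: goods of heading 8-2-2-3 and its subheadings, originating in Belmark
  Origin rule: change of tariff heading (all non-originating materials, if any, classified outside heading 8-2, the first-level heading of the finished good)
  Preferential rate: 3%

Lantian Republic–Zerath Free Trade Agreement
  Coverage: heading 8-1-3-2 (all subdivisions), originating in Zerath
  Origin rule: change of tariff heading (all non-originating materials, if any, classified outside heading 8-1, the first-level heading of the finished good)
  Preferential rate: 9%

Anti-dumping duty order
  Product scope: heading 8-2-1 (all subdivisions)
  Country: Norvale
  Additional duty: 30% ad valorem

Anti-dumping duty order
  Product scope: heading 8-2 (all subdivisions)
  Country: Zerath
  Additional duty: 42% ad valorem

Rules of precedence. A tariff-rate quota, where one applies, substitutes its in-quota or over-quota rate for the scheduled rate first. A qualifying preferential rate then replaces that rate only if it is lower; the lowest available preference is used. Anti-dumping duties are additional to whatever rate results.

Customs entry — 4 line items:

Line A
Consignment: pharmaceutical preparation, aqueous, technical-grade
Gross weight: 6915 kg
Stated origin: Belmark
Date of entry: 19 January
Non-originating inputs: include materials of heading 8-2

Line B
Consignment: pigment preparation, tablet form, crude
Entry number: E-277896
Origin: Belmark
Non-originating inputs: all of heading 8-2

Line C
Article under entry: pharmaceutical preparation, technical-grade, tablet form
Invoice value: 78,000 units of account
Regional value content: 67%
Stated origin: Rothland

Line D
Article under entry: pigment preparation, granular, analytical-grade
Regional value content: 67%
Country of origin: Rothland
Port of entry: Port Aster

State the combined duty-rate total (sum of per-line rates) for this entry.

Line A: pharmaceutical → 8-2; aqueous → 8-2-1; technical-grade → 8-2-1-3. Scheduled 36%. Belmark agreement on 8-2-2-3: 8-2-1-3 not covered. → 36%.
Line B: pigment → 8-1; tablet form → 8-1-2; crude → 8-1-2-2. Scheduled 34%. Belmark agreement on 8-2-2-3: 8-1-2-2 not covered. → 34%.
Line C: pharmaceutical → 8-2; tablet form → 8-2-2; technical-grade → 8-2-2-2. Scheduled 35%. Rothland agreement on 8-1-1: 8-2-2-2 not covered. → 35%.
Line D: pigment → 8-1; granular → 8-1-1; analytical-grade → 8-1-1-1. Scheduled 14%. Rothland agreement on 8-1-1: RVC ≥ 65% → 3% available; preferential 3%. → 3%.
Sum: 36% + 34% + 35% + 3% = 108%.

108%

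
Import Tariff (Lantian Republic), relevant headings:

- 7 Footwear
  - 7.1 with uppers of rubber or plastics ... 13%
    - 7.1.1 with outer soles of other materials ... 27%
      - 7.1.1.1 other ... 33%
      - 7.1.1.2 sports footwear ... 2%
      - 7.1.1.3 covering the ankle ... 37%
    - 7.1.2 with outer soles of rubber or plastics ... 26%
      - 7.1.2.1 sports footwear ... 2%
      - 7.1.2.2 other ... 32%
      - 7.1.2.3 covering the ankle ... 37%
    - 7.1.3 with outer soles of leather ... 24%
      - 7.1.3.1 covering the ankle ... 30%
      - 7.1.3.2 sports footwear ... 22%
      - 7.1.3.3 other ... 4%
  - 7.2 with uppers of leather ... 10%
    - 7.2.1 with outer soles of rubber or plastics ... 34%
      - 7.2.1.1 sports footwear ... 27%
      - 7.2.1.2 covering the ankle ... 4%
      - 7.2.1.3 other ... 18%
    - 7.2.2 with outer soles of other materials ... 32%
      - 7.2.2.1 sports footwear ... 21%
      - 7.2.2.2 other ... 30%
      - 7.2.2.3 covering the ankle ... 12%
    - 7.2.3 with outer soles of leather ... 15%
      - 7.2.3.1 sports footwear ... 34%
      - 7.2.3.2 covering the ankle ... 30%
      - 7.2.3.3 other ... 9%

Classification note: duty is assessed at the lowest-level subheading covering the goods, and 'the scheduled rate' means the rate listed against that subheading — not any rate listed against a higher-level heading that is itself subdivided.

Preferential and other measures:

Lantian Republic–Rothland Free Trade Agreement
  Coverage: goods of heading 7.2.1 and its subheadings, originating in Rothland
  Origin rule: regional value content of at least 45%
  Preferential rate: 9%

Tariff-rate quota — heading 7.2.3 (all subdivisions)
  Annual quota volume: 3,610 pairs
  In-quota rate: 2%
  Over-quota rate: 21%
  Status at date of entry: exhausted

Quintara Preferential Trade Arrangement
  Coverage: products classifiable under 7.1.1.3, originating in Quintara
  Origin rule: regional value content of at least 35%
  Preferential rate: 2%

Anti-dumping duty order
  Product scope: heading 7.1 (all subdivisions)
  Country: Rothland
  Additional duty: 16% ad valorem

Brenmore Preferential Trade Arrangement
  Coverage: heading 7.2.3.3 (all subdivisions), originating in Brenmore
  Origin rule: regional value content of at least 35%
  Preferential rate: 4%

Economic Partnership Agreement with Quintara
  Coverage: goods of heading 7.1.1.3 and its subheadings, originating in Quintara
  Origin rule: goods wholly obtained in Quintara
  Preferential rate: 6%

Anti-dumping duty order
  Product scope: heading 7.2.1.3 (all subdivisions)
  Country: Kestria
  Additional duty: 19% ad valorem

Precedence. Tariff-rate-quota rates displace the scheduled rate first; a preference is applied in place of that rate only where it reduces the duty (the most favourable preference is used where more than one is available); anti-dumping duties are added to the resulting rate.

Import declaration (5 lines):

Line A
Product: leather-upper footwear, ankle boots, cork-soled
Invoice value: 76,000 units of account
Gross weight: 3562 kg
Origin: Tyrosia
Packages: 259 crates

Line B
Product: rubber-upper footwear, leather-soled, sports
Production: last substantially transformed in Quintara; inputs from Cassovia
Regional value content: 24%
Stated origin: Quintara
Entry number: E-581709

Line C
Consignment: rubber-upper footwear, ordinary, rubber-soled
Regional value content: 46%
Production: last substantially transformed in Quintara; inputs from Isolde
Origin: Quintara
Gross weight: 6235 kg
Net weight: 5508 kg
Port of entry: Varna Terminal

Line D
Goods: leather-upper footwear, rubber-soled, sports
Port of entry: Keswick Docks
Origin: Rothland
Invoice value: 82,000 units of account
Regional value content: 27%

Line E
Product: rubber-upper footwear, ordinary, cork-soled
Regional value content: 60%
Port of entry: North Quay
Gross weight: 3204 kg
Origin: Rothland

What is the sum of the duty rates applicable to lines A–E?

142%

Line A: leather-upper → 7.2; cork-soled → 7.2.2; ankle boots → 7.2.2.3. Scheduled 12%. No special measure applies. → 12%.
Line B: rubber-upper → 7.1; leather-soled → 7.1.3; sports → 7.1.3.2. Scheduled 22%. Quintara agreement on 7.1.1.3: 7.1.3.2 not covered; Quintara agreement on 7.1.1.3: 7.1.3.2 not covered. → 22%.
Line C: rubber-upper → 7.1; rubber-soled → 7.1.2; ordinary → 7.1.2.2. Scheduled 32%. Quintara agreement on 7.1.1.3: 7.1.2.2 not covered; Quintara agreement on 7.1.1.3: 7.1.2.2 not covered. → 32%.
Line D: leather-upper → 7.2; rubber-soled → 7.2.1; sports → 7.2.1.1. Scheduled 27%. Rothland agreement on 7.2.1: RVC < 45%. → 27%.
Line E: rubber-upper → 7.1; cork-soled → 7.1.1; ordinary → 7.1.1.1. Scheduled 33%. Rothland agreement on 7.2.1: 7.1.1.1 not covered; anti-dumping (Rothland, 7.1): +16%; total 33% + 16% = 49%. → 49%.
Sum: 12% + 22% + 32% + 27% + 49% = 142%.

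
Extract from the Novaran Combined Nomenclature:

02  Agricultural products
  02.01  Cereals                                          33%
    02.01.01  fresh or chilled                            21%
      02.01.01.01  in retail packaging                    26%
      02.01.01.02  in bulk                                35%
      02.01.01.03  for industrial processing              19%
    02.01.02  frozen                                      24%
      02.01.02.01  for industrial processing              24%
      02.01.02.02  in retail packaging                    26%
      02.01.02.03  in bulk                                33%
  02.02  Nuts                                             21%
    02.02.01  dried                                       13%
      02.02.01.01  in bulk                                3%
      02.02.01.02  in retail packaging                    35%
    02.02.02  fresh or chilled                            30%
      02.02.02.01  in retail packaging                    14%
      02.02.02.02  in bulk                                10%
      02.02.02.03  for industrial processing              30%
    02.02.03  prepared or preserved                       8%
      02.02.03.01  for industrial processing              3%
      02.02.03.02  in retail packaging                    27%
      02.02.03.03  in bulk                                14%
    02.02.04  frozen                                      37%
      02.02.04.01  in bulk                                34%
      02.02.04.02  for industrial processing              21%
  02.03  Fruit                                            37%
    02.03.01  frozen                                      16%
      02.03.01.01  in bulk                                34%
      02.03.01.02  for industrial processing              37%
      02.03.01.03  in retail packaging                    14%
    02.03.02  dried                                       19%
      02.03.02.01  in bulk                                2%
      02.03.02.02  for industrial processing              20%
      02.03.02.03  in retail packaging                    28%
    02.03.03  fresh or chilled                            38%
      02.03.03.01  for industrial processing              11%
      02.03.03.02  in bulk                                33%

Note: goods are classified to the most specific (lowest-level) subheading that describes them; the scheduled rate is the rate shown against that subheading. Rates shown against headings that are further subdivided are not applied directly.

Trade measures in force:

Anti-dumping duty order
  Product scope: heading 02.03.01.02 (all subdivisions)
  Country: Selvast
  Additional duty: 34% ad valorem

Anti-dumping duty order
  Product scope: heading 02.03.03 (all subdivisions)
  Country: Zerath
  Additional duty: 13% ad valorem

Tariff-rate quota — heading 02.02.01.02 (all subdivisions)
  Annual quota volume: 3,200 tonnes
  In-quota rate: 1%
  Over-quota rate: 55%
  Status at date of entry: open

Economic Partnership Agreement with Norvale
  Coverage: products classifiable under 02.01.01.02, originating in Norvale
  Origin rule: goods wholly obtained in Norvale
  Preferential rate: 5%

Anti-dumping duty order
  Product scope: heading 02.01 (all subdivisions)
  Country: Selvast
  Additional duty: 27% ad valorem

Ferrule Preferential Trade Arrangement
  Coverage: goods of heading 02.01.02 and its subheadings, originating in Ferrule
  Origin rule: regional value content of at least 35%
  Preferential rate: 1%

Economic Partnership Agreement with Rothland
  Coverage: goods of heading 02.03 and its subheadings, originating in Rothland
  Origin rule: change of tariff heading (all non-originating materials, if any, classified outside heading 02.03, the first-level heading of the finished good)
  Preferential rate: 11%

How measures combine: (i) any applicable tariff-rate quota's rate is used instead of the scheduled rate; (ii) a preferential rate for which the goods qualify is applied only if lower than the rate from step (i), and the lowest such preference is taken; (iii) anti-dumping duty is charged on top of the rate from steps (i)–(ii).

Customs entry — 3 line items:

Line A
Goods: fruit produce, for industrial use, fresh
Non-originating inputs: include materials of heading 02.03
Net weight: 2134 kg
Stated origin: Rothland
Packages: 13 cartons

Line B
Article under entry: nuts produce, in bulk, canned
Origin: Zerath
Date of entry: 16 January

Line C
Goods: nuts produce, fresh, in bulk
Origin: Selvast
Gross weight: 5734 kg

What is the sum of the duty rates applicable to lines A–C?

35%

Line A: fruit → 02.03; fresh → 02.03.03; for industrial use → 02.03.03.01. Scheduled 11%. Rothland agreement on 02.03: CTH not met. → 11%.
Line B: nuts → 02.02; canned → 02.02.03; in bulk → 02.02.03.03. Scheduled 14%. No special measure applies. → 14%.
Line C: nuts → 02.02; fresh → 02.02.02; in bulk → 02.02.02.02. Scheduled 10%. No special measure applies. → 10%.
Sum: 11% + 14% + 10% = 35%.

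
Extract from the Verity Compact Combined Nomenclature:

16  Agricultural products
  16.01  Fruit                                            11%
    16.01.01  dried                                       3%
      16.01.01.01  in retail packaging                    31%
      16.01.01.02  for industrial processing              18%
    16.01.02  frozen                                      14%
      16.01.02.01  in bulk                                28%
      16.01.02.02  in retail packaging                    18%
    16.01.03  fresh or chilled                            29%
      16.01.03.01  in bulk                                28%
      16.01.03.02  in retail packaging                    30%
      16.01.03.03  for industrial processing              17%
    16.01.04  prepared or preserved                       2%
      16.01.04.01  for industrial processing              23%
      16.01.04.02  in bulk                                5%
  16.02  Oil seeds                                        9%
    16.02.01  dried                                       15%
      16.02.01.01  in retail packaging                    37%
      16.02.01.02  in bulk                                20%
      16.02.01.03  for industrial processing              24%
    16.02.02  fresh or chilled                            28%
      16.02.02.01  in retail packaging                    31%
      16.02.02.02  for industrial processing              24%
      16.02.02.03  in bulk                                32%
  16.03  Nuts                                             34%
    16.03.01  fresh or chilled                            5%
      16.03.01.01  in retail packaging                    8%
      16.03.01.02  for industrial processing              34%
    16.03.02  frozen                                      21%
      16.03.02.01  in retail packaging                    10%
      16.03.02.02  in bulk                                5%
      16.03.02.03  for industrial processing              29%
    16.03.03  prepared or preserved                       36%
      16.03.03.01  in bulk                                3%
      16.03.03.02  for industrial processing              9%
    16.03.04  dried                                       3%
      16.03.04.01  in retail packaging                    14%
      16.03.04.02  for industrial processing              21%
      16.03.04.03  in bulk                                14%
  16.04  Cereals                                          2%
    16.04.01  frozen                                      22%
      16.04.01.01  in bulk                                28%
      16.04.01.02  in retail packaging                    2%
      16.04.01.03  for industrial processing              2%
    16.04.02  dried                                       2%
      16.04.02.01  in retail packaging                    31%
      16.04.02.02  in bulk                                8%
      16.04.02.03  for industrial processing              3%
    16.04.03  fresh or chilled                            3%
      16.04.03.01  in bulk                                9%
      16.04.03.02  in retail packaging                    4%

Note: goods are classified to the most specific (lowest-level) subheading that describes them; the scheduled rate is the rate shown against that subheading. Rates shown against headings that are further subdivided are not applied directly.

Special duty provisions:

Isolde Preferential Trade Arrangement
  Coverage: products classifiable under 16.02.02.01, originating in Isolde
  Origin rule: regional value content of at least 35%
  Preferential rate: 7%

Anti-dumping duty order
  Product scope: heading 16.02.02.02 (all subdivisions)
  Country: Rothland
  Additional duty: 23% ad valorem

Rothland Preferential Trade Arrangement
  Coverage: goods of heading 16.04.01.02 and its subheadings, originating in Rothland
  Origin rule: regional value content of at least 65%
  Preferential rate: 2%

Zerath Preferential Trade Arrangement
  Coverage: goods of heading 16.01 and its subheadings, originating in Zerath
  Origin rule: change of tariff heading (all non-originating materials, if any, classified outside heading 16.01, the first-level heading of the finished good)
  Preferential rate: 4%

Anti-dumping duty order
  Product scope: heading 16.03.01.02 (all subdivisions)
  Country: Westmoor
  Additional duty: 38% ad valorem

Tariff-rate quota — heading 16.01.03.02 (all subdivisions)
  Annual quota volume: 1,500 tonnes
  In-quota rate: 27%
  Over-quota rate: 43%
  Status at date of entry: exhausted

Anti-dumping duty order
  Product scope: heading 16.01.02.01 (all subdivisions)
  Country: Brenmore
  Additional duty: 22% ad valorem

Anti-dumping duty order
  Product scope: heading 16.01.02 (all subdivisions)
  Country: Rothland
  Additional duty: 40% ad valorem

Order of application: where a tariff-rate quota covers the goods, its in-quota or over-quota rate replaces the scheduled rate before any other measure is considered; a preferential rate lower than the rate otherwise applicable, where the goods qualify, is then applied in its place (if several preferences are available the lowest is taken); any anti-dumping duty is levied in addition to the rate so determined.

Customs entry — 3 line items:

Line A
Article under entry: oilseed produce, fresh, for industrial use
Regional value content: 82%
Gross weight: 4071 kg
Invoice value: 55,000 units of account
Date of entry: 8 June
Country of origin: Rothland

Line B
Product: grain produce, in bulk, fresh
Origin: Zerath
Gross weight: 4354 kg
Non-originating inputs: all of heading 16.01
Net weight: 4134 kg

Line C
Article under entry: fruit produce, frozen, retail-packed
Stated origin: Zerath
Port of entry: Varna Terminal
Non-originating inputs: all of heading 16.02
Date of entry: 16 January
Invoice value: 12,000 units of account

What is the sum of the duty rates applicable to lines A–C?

Line A: oilseed → 16.02; fresh → 16.02.02; for industrial use → 16.02.02.02. Scheduled 24%. Rothland agreement on 16.04.01.02: 16.02.02.02 not covered; anti-dumping (Rothland, 16.02.02.02): +23%; total 24% + 23% = 47%. → 47%.
Line B: grain → 16.04; fresh → 16.04.03; in bulk → 16.04.03.01. Scheduled 9%. Zerath agreement on 16.01: 16.04.03.01 not covered. → 9%.
Line C: fruit → 16.01; frozen → 16.01.02; retail-packed → 16.01.02.02. Scheduled 18%. Zerath agreement on 16.01: CTH met → 4% available; preferential 4%. → 4%.
Sum: 47% + 9% + 4% = 60%.

60%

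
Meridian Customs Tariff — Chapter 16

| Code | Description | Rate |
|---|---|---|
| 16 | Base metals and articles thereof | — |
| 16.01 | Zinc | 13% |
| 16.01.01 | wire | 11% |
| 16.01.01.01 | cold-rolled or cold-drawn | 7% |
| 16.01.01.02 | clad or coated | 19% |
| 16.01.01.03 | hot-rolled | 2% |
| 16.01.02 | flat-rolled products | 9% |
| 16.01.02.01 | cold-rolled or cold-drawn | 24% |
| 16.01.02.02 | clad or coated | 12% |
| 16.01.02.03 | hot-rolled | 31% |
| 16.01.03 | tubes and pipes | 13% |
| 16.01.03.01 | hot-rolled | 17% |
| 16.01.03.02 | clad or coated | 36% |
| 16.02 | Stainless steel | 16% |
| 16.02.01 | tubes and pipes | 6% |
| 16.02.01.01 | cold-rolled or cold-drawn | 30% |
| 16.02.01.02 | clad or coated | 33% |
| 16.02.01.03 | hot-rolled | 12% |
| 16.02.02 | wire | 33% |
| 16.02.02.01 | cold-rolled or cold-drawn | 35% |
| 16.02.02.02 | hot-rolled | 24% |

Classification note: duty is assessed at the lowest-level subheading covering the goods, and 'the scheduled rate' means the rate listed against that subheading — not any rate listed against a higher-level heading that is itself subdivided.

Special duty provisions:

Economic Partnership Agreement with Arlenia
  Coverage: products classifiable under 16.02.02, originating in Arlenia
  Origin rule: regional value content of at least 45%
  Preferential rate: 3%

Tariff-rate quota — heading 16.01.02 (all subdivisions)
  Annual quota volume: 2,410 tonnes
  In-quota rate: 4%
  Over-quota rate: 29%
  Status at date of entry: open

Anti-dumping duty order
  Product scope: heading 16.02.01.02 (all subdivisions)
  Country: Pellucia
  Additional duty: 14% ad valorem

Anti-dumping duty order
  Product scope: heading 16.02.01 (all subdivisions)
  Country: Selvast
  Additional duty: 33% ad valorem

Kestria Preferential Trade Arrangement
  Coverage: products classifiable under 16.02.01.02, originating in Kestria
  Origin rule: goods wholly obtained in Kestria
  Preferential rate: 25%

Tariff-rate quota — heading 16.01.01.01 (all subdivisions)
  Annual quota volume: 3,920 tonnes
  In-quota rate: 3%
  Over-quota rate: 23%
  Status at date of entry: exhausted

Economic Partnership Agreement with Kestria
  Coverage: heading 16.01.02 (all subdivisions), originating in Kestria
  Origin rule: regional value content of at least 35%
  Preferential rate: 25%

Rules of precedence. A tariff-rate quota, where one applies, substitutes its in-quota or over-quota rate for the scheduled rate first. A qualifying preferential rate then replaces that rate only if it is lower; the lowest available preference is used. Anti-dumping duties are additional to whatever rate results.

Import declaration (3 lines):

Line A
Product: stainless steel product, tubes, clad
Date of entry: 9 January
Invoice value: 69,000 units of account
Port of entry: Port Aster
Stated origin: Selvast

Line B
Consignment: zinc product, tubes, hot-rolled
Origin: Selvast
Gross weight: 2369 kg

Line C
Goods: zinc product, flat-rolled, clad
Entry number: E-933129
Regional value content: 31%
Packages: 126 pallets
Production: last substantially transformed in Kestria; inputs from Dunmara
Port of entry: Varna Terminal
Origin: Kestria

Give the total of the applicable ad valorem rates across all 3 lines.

Line A: stainless steel → 16.02; tubes → 16.02.01; clad → 16.02.01.02. Scheduled 33%. anti-dumping (Selvast, 16.02.01): +33%; total 33% + 33% = 66%. → 66%.
Line B: zinc → 16.01; tubes → 16.01.03; hot-rolled → 16.01.03.01. Scheduled 17%. No special measure applies. → 17%.
Line C: zinc → 16.01; flat-rolled → 16.01.02; clad → 16.01.02.02. Scheduled 12%. quota on 16.01.02 open → in-quota 4%; Kestria agreement on 16.02.01.02: 16.01.02.02 not covered; Kestria agreement on 16.01.02: RVC < 35%. → 4%.
Sum: 66% + 17% + 4% = 87%.

87%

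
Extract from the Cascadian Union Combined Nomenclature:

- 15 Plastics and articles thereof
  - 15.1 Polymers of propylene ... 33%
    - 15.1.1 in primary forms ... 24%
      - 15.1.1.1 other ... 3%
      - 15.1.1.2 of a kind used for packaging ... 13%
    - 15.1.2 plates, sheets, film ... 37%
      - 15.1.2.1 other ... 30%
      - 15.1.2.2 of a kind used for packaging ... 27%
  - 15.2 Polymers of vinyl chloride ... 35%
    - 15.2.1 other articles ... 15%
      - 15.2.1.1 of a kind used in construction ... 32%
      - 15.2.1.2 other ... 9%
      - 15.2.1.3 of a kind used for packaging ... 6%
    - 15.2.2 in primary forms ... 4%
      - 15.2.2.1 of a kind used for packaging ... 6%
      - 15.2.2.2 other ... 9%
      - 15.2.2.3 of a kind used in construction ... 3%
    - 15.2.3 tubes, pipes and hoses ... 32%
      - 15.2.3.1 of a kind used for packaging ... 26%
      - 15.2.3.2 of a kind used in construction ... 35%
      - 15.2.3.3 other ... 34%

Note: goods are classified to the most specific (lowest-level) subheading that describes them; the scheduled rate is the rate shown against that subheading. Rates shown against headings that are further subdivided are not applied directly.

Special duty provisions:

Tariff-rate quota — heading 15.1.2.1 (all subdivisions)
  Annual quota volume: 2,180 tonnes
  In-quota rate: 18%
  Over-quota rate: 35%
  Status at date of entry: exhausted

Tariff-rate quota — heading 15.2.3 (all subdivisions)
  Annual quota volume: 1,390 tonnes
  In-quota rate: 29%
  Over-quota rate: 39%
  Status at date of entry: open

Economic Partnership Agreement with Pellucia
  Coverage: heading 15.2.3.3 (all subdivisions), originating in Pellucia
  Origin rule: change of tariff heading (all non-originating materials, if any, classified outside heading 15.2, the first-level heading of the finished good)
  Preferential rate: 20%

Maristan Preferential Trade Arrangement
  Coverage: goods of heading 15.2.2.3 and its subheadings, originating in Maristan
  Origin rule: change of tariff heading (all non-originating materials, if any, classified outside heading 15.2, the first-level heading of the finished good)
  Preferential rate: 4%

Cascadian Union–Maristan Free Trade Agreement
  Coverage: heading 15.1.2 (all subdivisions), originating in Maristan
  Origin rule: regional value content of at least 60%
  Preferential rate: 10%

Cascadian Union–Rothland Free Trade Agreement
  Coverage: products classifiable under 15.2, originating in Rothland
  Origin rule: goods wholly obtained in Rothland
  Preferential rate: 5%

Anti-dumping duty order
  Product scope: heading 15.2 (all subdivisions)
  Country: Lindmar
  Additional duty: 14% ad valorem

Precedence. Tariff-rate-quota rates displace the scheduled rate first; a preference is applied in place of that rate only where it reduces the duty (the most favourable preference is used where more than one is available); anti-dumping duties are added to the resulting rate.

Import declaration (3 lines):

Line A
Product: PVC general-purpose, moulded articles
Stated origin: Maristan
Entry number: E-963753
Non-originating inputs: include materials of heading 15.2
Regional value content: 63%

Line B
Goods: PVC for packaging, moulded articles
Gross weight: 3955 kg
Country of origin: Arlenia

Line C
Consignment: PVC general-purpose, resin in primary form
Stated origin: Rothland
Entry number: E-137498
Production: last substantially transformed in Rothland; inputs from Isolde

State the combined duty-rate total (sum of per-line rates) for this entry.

Line A: PVC → 15.2; moulded articles → 15.2.1; general-purpose → 15.2.1.2. Scheduled 9%. Maristan agreement on 15.2.2.3: 15.2.1.2 not covered; Maristan agreement on 15.1.2: 15.2.1.2 not covered. → 9%.
Line B: PVC → 15.2; moulded articles → 15.2.1; for packaging → 15.2.1.3. Scheduled 6%. No special measure applies. → 6%.
Line C: PVC → 15.2; resin in primary form → 15.2.2; general-purpose → 15.2.2.2. Scheduled 9%. Rothland agreement on 15.2: not wholly obtained. → 9%.
Sum: 9% + 6% + 9% = 24%.

24%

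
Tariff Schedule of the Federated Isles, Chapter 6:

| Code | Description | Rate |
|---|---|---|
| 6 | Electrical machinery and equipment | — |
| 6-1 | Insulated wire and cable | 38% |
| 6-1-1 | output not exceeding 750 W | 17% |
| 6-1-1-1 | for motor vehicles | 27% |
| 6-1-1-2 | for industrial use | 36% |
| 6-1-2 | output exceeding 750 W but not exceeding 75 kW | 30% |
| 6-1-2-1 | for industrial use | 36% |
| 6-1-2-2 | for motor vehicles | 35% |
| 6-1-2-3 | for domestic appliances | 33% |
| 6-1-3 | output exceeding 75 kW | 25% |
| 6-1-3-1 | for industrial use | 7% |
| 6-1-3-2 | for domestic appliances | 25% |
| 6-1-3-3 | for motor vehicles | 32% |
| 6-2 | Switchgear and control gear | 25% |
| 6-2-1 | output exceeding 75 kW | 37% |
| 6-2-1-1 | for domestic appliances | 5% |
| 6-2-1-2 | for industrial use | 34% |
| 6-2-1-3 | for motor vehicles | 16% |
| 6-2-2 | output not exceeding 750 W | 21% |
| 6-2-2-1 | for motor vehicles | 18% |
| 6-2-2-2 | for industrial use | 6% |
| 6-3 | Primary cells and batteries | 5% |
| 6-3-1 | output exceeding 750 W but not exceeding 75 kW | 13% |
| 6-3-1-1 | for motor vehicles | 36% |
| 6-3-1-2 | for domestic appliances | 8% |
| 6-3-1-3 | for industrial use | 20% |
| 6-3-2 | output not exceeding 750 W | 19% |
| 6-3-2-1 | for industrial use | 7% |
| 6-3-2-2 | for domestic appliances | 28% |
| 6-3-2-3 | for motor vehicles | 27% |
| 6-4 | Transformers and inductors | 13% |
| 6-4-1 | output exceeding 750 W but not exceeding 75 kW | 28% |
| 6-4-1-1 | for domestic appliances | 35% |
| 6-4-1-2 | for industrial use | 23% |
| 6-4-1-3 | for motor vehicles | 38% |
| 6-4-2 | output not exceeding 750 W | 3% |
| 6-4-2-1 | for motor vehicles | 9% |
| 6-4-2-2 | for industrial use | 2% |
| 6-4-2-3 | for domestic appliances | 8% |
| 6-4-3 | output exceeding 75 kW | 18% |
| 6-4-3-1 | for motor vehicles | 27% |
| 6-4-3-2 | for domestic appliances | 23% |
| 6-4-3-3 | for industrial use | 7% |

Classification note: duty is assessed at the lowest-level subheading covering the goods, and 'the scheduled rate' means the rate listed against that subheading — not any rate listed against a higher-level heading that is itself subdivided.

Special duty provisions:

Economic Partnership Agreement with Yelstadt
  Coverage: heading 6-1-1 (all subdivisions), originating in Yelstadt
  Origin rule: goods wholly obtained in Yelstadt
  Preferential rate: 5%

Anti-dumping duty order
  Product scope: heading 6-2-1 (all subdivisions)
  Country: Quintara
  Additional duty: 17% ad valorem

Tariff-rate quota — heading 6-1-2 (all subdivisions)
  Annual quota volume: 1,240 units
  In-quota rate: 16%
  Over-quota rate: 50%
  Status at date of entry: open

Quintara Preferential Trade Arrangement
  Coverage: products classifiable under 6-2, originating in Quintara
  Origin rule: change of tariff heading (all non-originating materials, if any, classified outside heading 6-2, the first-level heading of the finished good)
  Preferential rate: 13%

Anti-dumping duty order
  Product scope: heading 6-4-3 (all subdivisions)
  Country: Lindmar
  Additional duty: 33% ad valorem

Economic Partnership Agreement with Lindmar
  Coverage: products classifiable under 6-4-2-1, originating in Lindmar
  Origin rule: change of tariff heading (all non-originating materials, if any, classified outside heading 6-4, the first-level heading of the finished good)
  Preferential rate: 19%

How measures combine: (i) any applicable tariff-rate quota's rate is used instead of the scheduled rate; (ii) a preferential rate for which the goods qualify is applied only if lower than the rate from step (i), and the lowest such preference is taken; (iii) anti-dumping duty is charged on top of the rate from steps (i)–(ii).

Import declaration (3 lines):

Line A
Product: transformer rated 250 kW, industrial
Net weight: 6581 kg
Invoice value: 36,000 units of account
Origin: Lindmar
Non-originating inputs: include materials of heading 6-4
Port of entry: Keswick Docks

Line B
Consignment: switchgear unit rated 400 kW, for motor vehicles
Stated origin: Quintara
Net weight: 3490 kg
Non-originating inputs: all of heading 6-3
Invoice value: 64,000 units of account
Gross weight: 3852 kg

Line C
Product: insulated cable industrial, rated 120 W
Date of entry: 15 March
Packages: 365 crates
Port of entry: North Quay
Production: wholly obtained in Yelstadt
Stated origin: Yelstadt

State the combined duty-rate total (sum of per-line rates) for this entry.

Line A: transformer → 6-4; rated 250 kW → 6-4-3; industrial → 6-4-3-3. Scheduled 7%. Lindmar agreement on 6-4-2-1: 6-4-3-3 not covered; anti-dumping (Lindmar, 6-4-3): +33%; total 7% + 33% = 40%. → 40%.
Line B: switchgear unit → 6-2; rated 400 kW → 6-2-1; for motor vehicles → 6-2-1-3. Scheduled 16%. Quintara agreement on 6-2: CTH met → 13% available; preferential 13%; anti-dumping (Quintara, 6-2-1): +17%; total 13% + 17% = 30%. → 30%.
Line C: insulated cable → 6-1; rated 120 W → 6-1-1; industrial → 6-1-1-2. Scheduled 36%. Yelstadt agreement on 6-1-1: wholly obtained → 5% available; preferential 5%. → 5%.
Sum: 40% + 30% + 5% = 75%.

75%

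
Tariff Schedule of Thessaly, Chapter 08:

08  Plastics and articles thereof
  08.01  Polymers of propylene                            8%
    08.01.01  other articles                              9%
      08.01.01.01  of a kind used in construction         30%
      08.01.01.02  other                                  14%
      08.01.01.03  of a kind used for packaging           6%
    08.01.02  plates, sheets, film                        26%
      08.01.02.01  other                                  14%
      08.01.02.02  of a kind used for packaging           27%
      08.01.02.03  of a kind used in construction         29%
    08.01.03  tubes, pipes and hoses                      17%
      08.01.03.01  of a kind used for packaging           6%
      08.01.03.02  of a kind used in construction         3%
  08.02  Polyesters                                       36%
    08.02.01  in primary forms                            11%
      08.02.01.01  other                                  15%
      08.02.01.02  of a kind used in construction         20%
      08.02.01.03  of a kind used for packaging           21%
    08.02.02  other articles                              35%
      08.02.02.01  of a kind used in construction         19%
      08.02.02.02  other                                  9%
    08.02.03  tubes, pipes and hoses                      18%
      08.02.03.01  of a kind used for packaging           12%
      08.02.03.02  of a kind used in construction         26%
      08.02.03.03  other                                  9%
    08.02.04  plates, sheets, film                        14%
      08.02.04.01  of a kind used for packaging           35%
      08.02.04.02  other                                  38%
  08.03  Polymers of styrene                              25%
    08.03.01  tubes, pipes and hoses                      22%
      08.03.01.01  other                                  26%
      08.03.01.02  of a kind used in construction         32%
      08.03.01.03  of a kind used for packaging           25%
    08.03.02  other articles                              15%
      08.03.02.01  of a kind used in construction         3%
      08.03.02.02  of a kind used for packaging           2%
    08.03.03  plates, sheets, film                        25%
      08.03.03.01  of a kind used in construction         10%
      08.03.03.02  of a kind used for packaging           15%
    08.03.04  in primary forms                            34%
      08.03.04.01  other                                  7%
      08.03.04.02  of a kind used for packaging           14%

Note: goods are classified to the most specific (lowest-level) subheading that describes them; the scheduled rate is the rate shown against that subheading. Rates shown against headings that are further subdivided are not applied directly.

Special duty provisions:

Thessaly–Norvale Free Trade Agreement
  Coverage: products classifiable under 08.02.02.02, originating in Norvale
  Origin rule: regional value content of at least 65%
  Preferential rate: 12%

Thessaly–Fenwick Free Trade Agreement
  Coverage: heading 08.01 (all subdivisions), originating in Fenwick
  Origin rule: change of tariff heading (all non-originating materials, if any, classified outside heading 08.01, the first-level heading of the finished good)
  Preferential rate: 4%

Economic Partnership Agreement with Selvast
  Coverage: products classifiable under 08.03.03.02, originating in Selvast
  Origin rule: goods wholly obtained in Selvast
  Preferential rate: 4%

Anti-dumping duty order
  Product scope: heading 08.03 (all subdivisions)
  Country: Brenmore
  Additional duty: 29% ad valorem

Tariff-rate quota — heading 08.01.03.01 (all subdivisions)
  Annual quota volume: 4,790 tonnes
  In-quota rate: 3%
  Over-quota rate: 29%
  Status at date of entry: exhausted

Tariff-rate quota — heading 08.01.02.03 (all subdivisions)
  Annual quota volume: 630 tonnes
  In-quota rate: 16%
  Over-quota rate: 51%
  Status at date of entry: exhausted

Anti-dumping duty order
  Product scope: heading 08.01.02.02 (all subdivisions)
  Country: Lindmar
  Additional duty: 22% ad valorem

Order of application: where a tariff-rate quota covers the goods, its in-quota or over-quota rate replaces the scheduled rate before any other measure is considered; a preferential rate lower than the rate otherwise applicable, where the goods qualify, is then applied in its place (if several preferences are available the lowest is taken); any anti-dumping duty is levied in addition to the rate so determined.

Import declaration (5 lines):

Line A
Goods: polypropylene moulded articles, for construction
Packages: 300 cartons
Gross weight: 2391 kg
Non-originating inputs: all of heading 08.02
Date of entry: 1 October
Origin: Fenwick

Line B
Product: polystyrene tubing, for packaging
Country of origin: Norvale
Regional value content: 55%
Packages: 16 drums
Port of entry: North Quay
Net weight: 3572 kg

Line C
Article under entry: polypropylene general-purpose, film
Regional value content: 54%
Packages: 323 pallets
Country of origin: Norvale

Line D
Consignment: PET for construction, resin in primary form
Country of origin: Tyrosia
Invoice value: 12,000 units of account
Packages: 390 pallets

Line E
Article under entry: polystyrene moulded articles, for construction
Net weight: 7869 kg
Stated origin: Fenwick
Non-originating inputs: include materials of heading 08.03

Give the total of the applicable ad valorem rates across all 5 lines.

Line A: polypropylene → 08.01; moulded articles → 08.01.01; for construction → 08.01.01.01. Scheduled 30%. Fenwick agreement on 08.01: CTH met → 4% available; preferential 4%. → 4%.
Line B: polystyrene → 08.03; tubing → 08.03.01; for packaging → 08.03.01.03. Scheduled 25%. Norvale agreement on 08.02.02.02: 08.03.01.03 not covered. → 25%.
Line C: polypropylene → 08.01; film → 08.01.02; general-purpose → 08.01.02.01. Scheduled 14%. Norvale agreement on 08.02.02.02: 08.01.02.01 not covered. → 14%.
Line D: PET → 08.02; resin in primary form → 08.02.01; for construction → 08.02.01.02. Scheduled 20%. No special measure applies. → 20%.
Line E: polystyrene → 08.03; moulded articles → 08.03.02; for construction → 08.03.02.01. Scheduled 3%. Fenwick agreement on 08.01: 08.03.02.01 not covered. → 3%.
Sum: 4% + 25% + 14% + 20% + 3% = 66%.

66%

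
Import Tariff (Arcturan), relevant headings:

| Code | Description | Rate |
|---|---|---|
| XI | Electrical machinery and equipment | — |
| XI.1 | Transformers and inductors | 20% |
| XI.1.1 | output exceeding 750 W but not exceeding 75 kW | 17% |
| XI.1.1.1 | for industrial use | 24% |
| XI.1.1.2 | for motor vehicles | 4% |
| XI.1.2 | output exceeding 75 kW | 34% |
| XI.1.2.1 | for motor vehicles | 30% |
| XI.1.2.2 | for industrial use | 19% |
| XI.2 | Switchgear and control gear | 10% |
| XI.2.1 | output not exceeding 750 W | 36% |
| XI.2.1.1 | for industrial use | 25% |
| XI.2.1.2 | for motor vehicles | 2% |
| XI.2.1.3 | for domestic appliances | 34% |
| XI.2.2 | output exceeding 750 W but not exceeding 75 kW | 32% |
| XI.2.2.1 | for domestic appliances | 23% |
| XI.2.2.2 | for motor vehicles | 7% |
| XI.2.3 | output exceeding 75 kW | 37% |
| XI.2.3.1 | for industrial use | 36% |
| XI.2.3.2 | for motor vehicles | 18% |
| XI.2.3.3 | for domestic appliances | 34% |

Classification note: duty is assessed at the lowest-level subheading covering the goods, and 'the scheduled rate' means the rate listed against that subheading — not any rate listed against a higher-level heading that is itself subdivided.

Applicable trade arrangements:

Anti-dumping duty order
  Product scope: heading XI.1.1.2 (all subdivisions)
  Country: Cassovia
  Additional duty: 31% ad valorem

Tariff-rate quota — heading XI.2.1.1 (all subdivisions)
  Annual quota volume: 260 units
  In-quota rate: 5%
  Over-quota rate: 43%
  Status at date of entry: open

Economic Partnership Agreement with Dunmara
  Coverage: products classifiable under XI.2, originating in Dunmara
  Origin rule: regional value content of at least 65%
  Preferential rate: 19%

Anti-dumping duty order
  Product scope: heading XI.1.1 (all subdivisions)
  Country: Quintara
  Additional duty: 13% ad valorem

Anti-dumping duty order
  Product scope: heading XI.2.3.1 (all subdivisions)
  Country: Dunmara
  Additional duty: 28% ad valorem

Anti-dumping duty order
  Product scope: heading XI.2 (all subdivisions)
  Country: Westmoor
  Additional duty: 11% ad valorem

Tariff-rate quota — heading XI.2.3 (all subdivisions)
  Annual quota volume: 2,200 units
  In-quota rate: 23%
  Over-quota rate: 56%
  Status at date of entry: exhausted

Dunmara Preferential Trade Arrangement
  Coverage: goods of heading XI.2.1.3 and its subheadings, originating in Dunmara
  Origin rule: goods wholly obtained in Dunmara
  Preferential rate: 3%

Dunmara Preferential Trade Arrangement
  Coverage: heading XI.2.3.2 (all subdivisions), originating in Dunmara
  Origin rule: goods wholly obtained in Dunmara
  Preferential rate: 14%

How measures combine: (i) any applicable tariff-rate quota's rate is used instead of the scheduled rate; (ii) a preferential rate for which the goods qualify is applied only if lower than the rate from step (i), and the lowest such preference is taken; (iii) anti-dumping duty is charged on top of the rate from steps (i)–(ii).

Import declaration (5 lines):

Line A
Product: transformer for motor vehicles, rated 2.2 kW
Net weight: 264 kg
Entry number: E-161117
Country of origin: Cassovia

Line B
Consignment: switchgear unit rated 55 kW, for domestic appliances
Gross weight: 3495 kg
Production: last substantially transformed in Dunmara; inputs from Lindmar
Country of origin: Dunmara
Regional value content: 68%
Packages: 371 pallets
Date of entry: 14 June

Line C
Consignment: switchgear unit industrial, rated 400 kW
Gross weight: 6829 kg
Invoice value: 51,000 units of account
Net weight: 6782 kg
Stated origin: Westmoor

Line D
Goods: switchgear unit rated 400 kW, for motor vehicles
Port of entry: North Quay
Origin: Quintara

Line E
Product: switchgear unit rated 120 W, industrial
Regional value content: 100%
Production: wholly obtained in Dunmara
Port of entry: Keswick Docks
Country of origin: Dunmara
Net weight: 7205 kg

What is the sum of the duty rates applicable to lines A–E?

182%

Line A: transformer → XI.1; rated 2.2 kW → XI.1.1; for motor vehicles → XI.1.1.2. Scheduled 4%. anti-dumping (Cassovia, XI.1.1.2): +31%; total 4% + 31% = 35%. → 35%.
Line B: switchgear unit → XI.2; rated 55 kW → XI.2.2; for domestic appliances → XI.2.2.1. Scheduled 23%. Dunmara agreement on XI.2: RVC ≥ 65% → 19% available; Dunmara agreement on XI.2.1.3: XI.2.2.1 not covered; Dunmara agreement on XI.2.3.2: XI.2.2.1 not covered; preferential 19%. → 19%.
Line C: switchgear unit → XI.2; rated 400 kW → XI.2.3; industrial → XI.2.3.1. Scheduled 36%. quota on XI.2.3 exhausted → over-quota 56%; anti-dumping (Westmoor, XI.2): +11%; total 56% + 11% = 67%. → 67%.
Line D: switchgear unit → XI.2; rated 400 kW → XI.2.3; for motor vehicles → XI.2.3.2. Scheduled 18%. quota on XI.2.3 exhausted → over-quota 56%. → 56%.
Line E: switchgear unit → XI.2; rated 120 W → XI.2.1; industrial → XI.2.1.1. Scheduled 25%. quota on XI.2.1.1 open → in-quota 5%; Dunmara agreement on XI.2: RVC ≥ 65% → 19% available; Dunmara agreement on XI.2.1.3: XI.2.1.1 not covered; Dunmara agreement on XI.2.3.2: XI.2.1.1 not covered; preference 19% not lower than 5% → no reduction. → 5%.
Sum: 35% + 19% + 67% + 56% + 5% = 182%.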